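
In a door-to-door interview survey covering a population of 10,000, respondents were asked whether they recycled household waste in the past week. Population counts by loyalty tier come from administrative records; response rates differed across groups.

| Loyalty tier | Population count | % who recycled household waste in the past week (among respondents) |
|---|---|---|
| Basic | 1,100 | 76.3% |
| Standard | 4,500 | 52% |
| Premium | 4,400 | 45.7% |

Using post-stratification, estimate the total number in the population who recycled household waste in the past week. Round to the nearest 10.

Apply each group's respondent rate to its population count:
  Basic: 1,100 × 76.3% = 839.3
  Standard: 4,500 × 52% = 2340
  Premium: 4,400 × 45.7% = 2010.8
Estimated total = 5190.1 → 5,190.

5,190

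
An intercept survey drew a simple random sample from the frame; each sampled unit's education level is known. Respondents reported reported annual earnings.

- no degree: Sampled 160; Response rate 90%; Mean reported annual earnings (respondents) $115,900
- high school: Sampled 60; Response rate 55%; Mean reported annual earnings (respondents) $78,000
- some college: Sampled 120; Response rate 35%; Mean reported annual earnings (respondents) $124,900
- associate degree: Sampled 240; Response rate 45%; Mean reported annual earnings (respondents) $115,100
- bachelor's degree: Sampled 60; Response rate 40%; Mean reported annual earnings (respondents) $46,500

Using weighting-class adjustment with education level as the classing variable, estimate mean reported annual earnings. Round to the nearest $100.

With weight = n_sampled/n_responded per class, the weighted class total is n_sampled:
  no degree: 160 × 115,900 = 18,544,000
  high school: 60 × 78,000 = 4,680,000
  some college: 120 × 124,900 = 14,988,000
  associate degree: 240 × 115,100 = 27,624,000
  bachelor's degree: 60 × 46,500 = 2,790,000
Adjusted estimate = 68,626,000 / 640 = 107228 → $107,200.

$107,200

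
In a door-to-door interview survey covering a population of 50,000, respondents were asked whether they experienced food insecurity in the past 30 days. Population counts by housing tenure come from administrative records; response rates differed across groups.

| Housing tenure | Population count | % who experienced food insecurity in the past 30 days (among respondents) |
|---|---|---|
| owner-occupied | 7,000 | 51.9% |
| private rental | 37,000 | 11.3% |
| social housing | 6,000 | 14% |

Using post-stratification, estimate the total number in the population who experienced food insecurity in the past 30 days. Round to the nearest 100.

8,700

Apply each group's respondent rate to its population count:
  owner-occupied: 7,000 × 51.9% = 3633
  private rental: 37,000 × 11.3% = 4181
  social housing: 6,000 × 14% = 840
Estimated total = 8654 → 8,700.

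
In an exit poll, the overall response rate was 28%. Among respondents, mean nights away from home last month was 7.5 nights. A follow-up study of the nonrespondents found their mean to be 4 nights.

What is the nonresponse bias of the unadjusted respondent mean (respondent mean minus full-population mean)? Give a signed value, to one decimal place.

+2.5

Nonresponse fraction = 1 − 0.28 = 0.72.
Bias = (nonresponse fraction) × (respondent mean − nonrespondent mean)
     = 0.72 × (7.5 − 4) = 0.72 × 3.5 = 2.52.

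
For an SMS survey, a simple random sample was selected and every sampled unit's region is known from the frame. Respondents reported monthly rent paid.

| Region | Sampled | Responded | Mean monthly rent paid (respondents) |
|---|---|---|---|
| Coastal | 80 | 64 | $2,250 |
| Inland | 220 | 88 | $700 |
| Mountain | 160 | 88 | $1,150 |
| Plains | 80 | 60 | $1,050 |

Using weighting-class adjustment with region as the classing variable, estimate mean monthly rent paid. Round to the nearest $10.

$1,110

Class response rates: Coastal 64/80 = 80%, Inland 88/220 = 40%, Mountain 88/160 = 55%, Plains 60/80 = 75%.
Weighting each respondent by the inverse class response rate inflates each class back to its sampled size, so the class weight is n_sampled:
  Coastal: 80 × 2250 = 180,000
  Inland: 220 × 700 = 154,000
  Mountain: 160 × 1150 = 184,000
  Plains: 80 × 1050 = 84,000
Adjusted estimate = 602,000 / 540 = 1114.81 → $1,110.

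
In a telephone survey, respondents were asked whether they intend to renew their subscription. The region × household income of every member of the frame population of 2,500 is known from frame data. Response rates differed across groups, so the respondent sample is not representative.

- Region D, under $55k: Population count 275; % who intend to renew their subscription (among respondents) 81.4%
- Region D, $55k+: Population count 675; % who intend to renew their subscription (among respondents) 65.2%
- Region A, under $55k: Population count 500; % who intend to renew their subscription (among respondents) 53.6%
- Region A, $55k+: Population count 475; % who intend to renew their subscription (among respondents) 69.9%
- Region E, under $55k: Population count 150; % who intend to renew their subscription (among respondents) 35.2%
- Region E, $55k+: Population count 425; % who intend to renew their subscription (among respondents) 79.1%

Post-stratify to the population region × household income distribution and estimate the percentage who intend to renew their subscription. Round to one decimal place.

Reweight to the known region × household income distribution:
  Region D, under $55k: (275/2,500) × 81.4 = 8.954
  Region D, $55k+: (675/2,500) × 65.2 = 17.604
  Region A, under $55k: (500/2,500) × 53.6 = 10.72
  Region A, $55k+: (475/2,500) × 69.9 = 13.281
  Region E, under $55k: (150/2,500) × 35.2 = 2.112
  Region E, $55k+: (425/2,500) × 79.1 = 13.447
Post-stratified estimate = 66.118 → 66.1%.

66.1%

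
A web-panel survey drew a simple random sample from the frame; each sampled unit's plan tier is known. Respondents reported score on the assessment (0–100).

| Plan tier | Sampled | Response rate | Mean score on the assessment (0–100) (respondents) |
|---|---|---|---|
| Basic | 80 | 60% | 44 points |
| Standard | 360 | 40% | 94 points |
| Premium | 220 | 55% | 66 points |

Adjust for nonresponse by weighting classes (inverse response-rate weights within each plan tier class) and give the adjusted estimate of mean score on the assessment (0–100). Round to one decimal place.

78.6

Weighting each respondent by the inverse class response rate inflates each class back to its sampled size, so the class weight is n_sampled:
  Basic: 80 × 44 = 3520
  Standard: 360 × 94 = 33,840
  Premium: 220 × 66 = 14,520
Adjusted estimate = 51,880 / 660 = 78.6061 → 78.6.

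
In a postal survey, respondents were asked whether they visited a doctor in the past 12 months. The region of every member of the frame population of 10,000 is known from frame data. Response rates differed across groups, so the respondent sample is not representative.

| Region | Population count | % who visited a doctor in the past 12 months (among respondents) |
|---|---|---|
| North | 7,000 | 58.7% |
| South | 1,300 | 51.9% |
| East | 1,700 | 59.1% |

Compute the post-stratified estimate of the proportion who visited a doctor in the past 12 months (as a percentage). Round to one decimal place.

57.9%

Each cell contributes population-share × respondent value:
  North: (7,000/10,000) × 58.7 = 41.09
  South: (1,300/10,000) × 51.9 = 6.747
  East: (1,700/10,000) × 59.1 = 10.047
Post-stratified estimate = 57.884 → 57.9%.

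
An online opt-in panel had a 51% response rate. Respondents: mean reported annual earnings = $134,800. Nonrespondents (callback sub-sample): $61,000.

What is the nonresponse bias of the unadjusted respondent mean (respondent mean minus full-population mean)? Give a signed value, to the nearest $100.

+$36,200

Nonresponse fraction = 1 − 0.51 = 0.49.
Bias = (nonresponse fraction) × (respondent mean − nonrespondent mean)
     = 0.49 × (134,800 − 61,000) = 0.49 × 73,800 = 36,162.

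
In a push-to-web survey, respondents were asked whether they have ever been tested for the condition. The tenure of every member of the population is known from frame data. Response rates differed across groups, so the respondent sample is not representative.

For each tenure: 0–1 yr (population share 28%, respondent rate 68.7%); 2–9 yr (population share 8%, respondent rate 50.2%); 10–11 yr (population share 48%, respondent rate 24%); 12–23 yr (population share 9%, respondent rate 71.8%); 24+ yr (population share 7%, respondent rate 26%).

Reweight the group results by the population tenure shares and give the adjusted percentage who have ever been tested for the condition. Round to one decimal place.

43.1%

Weight each group's respondent value by its population share:
  0–1 yr: 0.28 × 68.7 = 19.236
  2–9 yr: 0.08 × 50.2 = 4.016
  10–11 yr: 0.48 × 24 = 11.52
  12–23 yr: 0.09 × 71.8 = 6.462
  24+ yr: 0.07 × 26 = 1.82
Post-stratified estimate = 43.054 → 43.1%.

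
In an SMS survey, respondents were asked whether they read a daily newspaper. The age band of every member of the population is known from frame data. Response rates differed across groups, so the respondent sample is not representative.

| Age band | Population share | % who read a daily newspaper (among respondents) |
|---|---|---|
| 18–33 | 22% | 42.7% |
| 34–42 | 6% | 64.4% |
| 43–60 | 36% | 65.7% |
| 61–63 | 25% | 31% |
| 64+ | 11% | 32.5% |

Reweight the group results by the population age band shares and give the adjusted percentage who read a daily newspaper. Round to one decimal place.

Reweight to the known age band distribution:
  18–33: 0.22 × 42.7 = 9.394
  34–42: 0.06 × 64.4 = 3.864
  43–60: 0.36 × 65.7 = 23.652
  61–63: 0.25 × 31 = 7.75
  64+: 0.11 × 32.5 = 3.575
Post-stratified estimate = 48.235 → 48.2%.

48.2%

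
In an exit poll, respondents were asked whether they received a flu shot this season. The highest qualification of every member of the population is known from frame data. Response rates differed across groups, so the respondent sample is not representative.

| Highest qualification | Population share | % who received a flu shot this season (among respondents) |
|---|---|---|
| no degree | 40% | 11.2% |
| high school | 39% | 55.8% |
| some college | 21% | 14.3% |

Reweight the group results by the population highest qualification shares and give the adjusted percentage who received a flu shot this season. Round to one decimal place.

Post-stratification weights by population share, not respondent share:
  no degree: 0.4 × 11.2 = 4.48
  high school: 0.39 × 55.8 = 21.762
  some college: 0.21 × 14.3 = 3.003
Post-stratified estimate = 29.245 → 29.2%.

29.2%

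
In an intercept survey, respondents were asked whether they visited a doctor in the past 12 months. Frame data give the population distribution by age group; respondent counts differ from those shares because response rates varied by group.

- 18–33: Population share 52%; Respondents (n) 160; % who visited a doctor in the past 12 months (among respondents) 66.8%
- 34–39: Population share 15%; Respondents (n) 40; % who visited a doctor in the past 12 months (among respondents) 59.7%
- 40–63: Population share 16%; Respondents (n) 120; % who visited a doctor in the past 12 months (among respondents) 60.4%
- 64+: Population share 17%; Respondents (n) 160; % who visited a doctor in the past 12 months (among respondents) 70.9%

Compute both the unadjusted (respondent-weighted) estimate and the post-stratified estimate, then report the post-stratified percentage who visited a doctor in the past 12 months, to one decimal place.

65.4%

Naive respondent-only estimate (weights = respondent counts):
  (160/480)×66.8 + (40/480)×59.7 + (120/480)×60.4 + (160/480)×70.9 = 65.975%
Post-stratifying to population shares instead:
  0.52×66.8 + 0.15×59.7 + 0.16×60.4 + 0.17×70.9 = 65.408%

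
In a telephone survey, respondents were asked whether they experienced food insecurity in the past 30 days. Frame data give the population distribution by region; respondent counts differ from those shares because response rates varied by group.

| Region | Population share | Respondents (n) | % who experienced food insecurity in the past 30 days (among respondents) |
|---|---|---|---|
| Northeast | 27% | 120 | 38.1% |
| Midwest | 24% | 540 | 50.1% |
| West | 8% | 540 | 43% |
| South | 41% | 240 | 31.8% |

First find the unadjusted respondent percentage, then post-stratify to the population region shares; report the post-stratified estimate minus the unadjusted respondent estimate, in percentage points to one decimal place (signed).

-4.6 percentage points

Unadjusted (pooled respondent) estimate weights by respondent counts:
  (120/1440)×38.1 + (540/1440)×50.1 + (540/1440)×43 + (240/1440)×31.8 = 43.3875%
Post-stratified estimate weights by population shares:
  0.27×38.1 + 0.24×50.1 + 0.08×43 + 0.41×31.8 = 38.789%
Difference = 38.789 − 43.3875 = -4.5985 pp.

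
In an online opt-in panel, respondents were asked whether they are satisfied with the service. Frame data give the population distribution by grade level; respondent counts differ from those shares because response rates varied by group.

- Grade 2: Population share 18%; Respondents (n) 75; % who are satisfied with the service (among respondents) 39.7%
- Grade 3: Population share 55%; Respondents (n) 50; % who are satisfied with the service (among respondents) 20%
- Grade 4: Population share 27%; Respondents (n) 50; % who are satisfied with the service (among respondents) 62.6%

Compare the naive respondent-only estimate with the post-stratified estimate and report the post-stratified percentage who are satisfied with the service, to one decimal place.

35.0%

Without adjustment, the pooled respondent share is:
  (75/175)×39.7 + (50/175)×20 + (50/175)×62.6 = 40.6143%
Post-stratifying to population shares instead:
  0.18×39.7 + 0.55×20 + 0.27×62.6 = 35.048%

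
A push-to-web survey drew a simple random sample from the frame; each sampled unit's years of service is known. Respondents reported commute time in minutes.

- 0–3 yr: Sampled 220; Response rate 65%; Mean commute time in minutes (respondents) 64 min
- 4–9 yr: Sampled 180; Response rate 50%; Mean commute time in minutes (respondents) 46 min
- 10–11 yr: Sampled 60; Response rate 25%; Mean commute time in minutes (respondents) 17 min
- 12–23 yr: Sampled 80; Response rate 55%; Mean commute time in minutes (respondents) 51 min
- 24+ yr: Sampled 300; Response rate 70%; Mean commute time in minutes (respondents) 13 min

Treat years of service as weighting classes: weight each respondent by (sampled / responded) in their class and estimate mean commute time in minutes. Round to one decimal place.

Weighting each respondent by the inverse class response rate inflates each class back to its sampled size, so the class weight is n_sampled:
  0–3 yr: 220 × 64 = 14,080
  4–9 yr: 180 × 46 = 8280
  10–11 yr: 60 × 17 = 1020
  12–23 yr: 80 × 51 = 4080
  24+ yr: 300 × 13 = 3900
Adjusted estimate = 31,360 / 840 = 37.3333 → 37.3.

37.3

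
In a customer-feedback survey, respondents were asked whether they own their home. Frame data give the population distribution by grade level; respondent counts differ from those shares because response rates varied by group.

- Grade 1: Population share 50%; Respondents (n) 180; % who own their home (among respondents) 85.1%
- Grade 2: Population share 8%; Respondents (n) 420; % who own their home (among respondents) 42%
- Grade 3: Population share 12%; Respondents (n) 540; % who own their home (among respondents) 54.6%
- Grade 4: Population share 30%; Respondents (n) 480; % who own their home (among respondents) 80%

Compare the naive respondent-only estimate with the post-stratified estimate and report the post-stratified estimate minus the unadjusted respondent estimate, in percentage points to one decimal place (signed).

Naive respondent-only estimate (weights = respondent counts):
  (180/1620)×85.1 + (420/1620)×42 + (540/1620)×54.6 + (480/1620)×80 = 62.2481%
Reweighting by population grade level shares:
  0.5×85.1 + 0.08×42 + 0.12×54.6 + 0.3×80 = 76.462%
Difference = 76.462 − 62.2481 = 14.2139 pp.

+14.2 percentage points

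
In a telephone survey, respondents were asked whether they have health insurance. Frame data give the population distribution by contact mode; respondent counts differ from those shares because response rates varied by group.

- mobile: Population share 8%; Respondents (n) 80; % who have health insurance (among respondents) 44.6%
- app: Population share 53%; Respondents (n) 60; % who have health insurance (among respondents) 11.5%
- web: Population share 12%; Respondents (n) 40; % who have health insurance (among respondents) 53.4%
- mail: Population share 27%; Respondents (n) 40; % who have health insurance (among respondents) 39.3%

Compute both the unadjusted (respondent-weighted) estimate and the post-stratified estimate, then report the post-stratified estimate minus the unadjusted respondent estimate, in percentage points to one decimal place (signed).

Unadjusted (pooled respondent) estimate weights by respondent counts:
  (80/220)×44.6 + (60/220)×11.5 + (40/220)×53.4 + (40/220)×39.3 = 36.2091%
Post-stratifying to population shares instead:
  0.08×44.6 + 0.53×11.5 + 0.12×53.4 + 0.27×39.3 = 26.682%
Difference = 26.682 − 36.2091 = -9.5271 pp.

-9.5 percentage points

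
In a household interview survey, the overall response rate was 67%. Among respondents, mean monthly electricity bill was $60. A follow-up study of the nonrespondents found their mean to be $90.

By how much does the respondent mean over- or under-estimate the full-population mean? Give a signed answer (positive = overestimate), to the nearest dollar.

Nonresponse fraction = 1 − 0.67 = 0.33.
Bias = (nonresponse fraction) × (respondent mean − nonrespondent mean)
     = 0.33 × (60 − 90) = 0.33 × -30 = -9.9.

-$10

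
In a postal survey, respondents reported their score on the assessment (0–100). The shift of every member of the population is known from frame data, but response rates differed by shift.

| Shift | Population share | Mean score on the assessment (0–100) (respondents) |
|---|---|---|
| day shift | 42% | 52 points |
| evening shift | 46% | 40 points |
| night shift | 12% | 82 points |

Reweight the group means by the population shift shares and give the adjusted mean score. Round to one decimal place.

Each cell contributes population-share × respondent value:
  day shift: 0.42 × 52 = 21.84
  evening shift: 0.46 × 40 = 18.4
  night shift: 0.12 × 82 = 9.84
Post-stratified estimate = 50.08 → 50.1.

50.1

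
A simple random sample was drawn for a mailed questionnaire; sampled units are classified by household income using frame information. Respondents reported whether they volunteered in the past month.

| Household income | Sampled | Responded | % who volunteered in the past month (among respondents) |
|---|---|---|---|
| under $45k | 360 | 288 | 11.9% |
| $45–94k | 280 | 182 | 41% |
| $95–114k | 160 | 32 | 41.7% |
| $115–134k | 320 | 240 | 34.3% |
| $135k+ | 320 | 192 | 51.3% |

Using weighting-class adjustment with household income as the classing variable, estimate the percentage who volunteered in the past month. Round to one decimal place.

34.6%

Class response rates: under $45k 288/360 = 80%, $45–94k 182/280 = 65%, $95–114k 32/160 = 20%, $115–134k 240/320 = 75%, $135k+ 192/320 = 60%.
Weighting each respondent by the inverse class response rate inflates each class back to its sampled size, so the class weight is n_sampled:
  under $45k: 360 × 11.9 = 4284
  $45–94k: 280 × 41 = 11,480
  $95–114k: 160 × 41.7 = 6672
  $115–134k: 320 × 34.3 = 10,976
  $135k+: 320 × 51.3 = 16,416
Adjusted estimate = 49,828 / 1,440 = 34.6028 → 34.6%.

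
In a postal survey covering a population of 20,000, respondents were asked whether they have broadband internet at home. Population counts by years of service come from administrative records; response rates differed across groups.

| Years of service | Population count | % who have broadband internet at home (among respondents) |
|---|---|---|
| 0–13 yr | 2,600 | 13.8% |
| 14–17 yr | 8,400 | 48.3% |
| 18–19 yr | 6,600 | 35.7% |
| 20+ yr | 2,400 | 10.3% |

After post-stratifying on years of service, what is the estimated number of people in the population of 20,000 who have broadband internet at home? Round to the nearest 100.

Estimated count per cell = population count × respondent percentage:
  0–13 yr: 2,600 × 13.8% = 358.8
  14–17 yr: 8,400 × 48.3% = 4057.2
  18–19 yr: 6,600 × 35.7% = 2356.2
  20+ yr: 2,400 × 10.3% = 247.2
Estimated total = 7019.4 → 7,000.

7,000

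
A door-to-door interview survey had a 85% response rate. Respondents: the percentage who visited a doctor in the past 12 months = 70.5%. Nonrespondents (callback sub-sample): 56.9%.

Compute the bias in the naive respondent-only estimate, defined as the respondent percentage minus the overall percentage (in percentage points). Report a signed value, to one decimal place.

Nonresponse fraction = 1 − 0.85 = 0.15.
Bias = (nonresponse fraction) × (respondent percentage − nonrespondent percentage)
     = 0.15 × (70.5 − 56.9) = 0.15 × 13.6 = 2.04.

+2.0 percentage points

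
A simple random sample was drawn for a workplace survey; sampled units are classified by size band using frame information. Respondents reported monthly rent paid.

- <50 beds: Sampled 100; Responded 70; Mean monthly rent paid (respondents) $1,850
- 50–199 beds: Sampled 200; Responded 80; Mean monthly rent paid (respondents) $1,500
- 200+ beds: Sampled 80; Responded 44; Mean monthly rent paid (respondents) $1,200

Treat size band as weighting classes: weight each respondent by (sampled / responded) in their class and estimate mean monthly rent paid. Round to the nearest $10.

Response rates by class: <50 beds 70/100 = 70%, 50–199 beds 80/200 = 40%, 200+ beds 44/80 = 55%.
With weight = n_sampled/n_responded per class, the weighted class total is n_sampled:
  <50 beds: 100 × 1850 = 185,000
  50–199 beds: 200 × 1500 = 300,000
  200+ beds: 80 × 1200 = 96,000
Adjusted estimate = 581,000 / 380 = 1528.95 → $1,530.

$1,530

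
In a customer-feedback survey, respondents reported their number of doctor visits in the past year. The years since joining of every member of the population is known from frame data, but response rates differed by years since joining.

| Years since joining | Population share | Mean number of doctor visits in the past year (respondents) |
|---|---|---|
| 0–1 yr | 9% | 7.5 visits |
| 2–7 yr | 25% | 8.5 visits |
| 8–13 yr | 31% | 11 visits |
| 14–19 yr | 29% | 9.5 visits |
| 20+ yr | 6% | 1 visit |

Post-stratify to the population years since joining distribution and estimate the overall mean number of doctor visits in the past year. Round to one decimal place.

Each cell contributes population-share × respondent value:
  0–1 yr: 0.09 × 7.5 = 0.675
  2–7 yr: 0.25 × 8.5 = 2.125
  8–13 yr: 0.31 × 11 = 3.41
  14–19 yr: 0.29 × 9.5 = 2.755
  20+ yr: 0.06 × 1 = 0.06
Post-stratified estimate = 9.025 → 9.0.

9.0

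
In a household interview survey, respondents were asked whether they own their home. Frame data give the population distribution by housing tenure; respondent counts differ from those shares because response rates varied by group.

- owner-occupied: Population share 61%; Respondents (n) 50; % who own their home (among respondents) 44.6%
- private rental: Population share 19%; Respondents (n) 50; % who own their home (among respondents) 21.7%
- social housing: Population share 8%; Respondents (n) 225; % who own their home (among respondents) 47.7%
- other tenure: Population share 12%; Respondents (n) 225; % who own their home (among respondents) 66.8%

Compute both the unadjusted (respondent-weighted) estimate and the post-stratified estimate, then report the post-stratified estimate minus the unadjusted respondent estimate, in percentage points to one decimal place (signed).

Without adjustment, the pooled respondent share is:
  (50/550)×44.6 + (50/550)×21.7 + (225/550)×47.7 + (225/550)×66.8 = 52.8682%
Post-stratifying to population shares instead:
  0.61×44.6 + 0.19×21.7 + 0.08×47.7 + 0.12×66.8 = 43.161%
Difference = 43.161 − 52.8682 = -9.7072 pp.

-9.7 percentage points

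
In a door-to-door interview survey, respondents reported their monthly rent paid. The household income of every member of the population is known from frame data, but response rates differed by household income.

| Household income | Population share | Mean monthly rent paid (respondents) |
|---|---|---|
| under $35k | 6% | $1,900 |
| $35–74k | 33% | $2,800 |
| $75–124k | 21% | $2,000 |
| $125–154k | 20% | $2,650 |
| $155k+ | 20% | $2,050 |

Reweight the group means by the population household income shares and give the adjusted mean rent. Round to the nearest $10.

Post-stratification weights by population share, not respondent share:
  under $35k: 0.06 × 1900 = 114
  $35–74k: 0.33 × 2800 = 924
  $75–124k: 0.21 × 2000 = 420
  $125–154k: 0.2 × 2650 = 530
  $155k+: 0.2 × 2050 = 410
Post-stratified estimate = 2398 → $2,400.

$2,400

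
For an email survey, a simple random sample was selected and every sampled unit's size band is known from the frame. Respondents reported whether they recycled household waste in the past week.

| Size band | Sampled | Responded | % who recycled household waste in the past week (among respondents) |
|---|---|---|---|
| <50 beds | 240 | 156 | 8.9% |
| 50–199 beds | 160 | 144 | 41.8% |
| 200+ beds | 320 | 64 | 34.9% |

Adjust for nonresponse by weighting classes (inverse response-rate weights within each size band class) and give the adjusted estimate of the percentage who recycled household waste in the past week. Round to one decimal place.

27.8%

Class response rates: <50 beds 156/240 = 65%, 50–199 beds 144/160 = 90%, 200+ beds 64/320 = 20%.
Inverse-response-rate weighting restores each class to its sampled count, so class totals weight by n_sampled:
  <50 beds: 240 × 8.9 = 2136
  50–199 beds: 160 × 41.8 = 6688
  200+ beds: 320 × 34.9 = 11,168
Adjusted estimate = 19,992 / 720 = 27.7667 → 27.8%.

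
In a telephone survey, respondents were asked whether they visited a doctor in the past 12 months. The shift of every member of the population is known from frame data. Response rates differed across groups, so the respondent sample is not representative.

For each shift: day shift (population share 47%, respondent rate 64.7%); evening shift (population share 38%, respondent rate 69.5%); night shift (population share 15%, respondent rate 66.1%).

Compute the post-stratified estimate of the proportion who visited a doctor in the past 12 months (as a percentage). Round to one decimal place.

Post-stratification weights by population share, not respondent share:
  day shift: 0.47 × 64.7 = 30.409
  evening shift: 0.38 × 69.5 = 26.41
  night shift: 0.15 × 66.1 = 9.915
Post-stratified estimate = 66.734 → 66.7%.

66.7%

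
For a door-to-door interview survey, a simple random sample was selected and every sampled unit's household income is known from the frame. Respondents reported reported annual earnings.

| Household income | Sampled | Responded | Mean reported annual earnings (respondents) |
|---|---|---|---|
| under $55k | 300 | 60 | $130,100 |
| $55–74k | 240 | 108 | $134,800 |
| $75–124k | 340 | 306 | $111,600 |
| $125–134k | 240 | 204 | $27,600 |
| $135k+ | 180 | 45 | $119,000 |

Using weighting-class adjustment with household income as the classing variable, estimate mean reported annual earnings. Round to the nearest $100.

$105,700

Class response rates: under $55k 60/300 = 20%, $55–74k 108/240 = 45%, $75–124k 306/340 = 90%, $125–134k 204/240 = 85%, $135k+ 45/180 = 25%.
Inverse-response-rate weighting restores each class to its sampled count, so class totals weight by n_sampled:
  under $55k: 300 × 130,100 = 39,030,000
  $55–74k: 240 × 134,800 = 32,352,000
  $75–124k: 340 × 111,600 = 37,944,000
  $125–134k: 240 × 27,600 = 6,624,000
  $135k+: 180 × 119,000 = 21,420,000
Adjusted estimate = 137,370,000 / 1,300 = 105669 → $105,700.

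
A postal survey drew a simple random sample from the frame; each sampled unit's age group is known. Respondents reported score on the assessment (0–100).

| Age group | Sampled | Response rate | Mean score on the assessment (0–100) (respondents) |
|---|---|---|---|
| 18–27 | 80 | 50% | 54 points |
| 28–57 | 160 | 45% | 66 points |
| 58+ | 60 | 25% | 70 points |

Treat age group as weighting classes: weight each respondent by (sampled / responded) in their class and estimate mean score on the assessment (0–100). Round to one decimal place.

Weighting each respondent by the inverse class response rate inflates each class back to its sampled size, so the class weight is n_sampled:
  18–27: 80 × 54 = 4320
  28–57: 160 × 66 = 10,560
  58+: 60 × 70 = 4200
Adjusted estimate = 19,080 / 300 = 63.6 → 63.6.

63.6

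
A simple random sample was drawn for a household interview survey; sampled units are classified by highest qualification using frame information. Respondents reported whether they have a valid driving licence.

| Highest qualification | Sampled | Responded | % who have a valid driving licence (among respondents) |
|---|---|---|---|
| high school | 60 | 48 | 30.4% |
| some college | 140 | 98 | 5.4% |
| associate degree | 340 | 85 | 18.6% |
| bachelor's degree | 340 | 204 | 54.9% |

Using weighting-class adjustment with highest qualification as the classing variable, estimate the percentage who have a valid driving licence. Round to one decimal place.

Class response rates: high school 48/60 = 80%, some college 98/140 = 70%, associate degree 85/340 = 25%, bachelor's degree 204/340 = 60%.
Inverse-response-rate weighting restores each class to its sampled count, so class totals weight by n_sampled:
  high school: 60 × 30.4 = 1824
  some college: 140 × 5.4 = 756
  associate degree: 340 × 18.6 = 6324
  bachelor's degree: 340 × 54.9 = 18,666
Adjusted estimate = 27,570 / 880 = 31.3295 → 31.3%.

31.3%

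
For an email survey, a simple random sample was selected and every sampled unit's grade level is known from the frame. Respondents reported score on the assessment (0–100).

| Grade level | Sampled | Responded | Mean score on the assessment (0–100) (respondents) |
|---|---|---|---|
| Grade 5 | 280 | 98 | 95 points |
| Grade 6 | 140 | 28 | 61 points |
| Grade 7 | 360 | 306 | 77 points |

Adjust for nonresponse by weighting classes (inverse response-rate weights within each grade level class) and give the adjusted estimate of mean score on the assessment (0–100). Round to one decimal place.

Response rates by class: Grade 5 98/280 = 35%, Grade 6 28/140 = 20%, Grade 7 306/360 = 85%.
With weight = n_sampled/n_responded per class, the weighted class total is n_sampled:
  Grade 5: 280 × 95 = 26,600
  Grade 6: 140 × 61 = 8540
  Grade 7: 360 × 77 = 27,720
Adjusted estimate = 62,860 / 780 = 80.5897 → 80.6.

80.6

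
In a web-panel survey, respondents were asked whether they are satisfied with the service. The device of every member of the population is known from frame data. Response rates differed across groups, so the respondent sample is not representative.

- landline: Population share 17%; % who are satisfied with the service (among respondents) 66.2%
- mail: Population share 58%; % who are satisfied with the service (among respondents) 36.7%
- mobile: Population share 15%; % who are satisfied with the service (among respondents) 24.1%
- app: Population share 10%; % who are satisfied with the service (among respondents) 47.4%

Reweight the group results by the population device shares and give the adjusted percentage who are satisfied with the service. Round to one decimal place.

40.9%

Post-stratification weights by population share, not respondent share:
  landline: 0.17 × 66.2 = 11.254
  mail: 0.58 × 36.7 = 21.286
  mobile: 0.15 × 24.1 = 3.615
  app: 0.1 × 47.4 = 4.74
Post-stratified estimate = 40.895 → 40.9%.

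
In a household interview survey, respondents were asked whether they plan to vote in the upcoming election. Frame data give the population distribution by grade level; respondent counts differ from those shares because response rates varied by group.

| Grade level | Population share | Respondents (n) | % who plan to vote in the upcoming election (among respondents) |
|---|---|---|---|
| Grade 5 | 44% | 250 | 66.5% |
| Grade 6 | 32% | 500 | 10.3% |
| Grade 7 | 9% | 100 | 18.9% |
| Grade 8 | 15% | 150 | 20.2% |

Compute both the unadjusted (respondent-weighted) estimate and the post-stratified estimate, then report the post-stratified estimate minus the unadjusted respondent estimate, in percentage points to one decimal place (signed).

+10.6 percentage points

Naive respondent-only estimate (weights = respondent counts):
  (250/1000)×66.5 + (500/1000)×10.3 + (100/1000)×18.9 + (150/1000)×20.2 = 26.695%
Post-stratified estimate weights by population shares:
  0.44×66.5 + 0.32×10.3 + 0.09×18.9 + 0.15×20.2 = 37.287%
Difference = 37.287 − 26.695 = 10.592 pp.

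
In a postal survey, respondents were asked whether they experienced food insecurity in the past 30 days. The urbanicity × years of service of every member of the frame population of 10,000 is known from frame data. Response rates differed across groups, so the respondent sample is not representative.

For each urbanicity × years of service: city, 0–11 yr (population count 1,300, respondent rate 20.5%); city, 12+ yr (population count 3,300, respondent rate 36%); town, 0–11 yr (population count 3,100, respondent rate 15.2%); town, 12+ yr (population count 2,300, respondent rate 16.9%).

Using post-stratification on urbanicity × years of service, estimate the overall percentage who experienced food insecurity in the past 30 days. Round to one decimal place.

Reweight to the known urbanicity × years of service distribution:
  city, 0–11 yr: (1,300/10,000) × 20.5 = 2.665
  city, 12+ yr: (3,300/10,000) × 36 = 11.88
  town, 0–11 yr: (3,100/10,000) × 15.2 = 4.712
  town, 12+ yr: (2,300/10,000) × 16.9 = 3.887
Post-stratified estimate = 23.144 → 23.1%.

23.1%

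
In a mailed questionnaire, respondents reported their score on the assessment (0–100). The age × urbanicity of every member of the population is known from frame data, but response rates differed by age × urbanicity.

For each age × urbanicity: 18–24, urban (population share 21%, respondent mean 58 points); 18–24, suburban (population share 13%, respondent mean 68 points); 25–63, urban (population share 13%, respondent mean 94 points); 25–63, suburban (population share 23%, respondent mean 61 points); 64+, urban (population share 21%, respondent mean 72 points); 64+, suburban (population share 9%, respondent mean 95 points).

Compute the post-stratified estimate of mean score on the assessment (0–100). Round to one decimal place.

Each cell contributes population-share × respondent value:
  18–24, urban: 0.21 × 58 = 12.18
  18–24, suburban: 0.13 × 68 = 8.84
  25–63, urban: 0.13 × 94 = 12.22
  25–63, suburban: 0.23 × 61 = 14.03
  64+, urban: 0.21 × 72 = 15.12
  64+, suburban: 0.09 × 95 = 8.55
Post-stratified estimate = 70.94 → 70.9.

70.9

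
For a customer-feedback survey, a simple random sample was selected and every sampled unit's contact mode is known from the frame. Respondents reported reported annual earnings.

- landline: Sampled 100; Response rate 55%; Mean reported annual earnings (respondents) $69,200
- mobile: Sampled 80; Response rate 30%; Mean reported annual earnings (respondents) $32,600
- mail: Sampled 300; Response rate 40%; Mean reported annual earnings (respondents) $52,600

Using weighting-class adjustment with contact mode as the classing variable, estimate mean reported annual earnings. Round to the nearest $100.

With weight = n_sampled/n_responded per class, the weighted class total is n_sampled:
  landline: 100 × 69,200 = 6,920,000
  mobile: 80 × 32,600 = 2,608,000
  mail: 300 × 52,600 = 15,780,000
Adjusted estimate = 25,308,000 / 480 = 52,725 → $52,700.

$52,700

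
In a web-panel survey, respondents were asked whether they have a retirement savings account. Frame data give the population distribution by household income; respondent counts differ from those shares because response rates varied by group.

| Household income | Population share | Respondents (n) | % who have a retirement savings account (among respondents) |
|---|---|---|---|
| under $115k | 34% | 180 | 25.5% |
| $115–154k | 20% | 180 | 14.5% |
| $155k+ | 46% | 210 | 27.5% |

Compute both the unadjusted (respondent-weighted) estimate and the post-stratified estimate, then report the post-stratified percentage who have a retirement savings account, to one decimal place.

24.2%

Without adjustment, the pooled respondent share is:
  (180/570)×25.5 + (180/570)×14.5 + (210/570)×27.5 = 22.7632%
Post-stratifying to population shares instead:
  0.34×25.5 + 0.2×14.5 + 0.46×27.5 = 24.22%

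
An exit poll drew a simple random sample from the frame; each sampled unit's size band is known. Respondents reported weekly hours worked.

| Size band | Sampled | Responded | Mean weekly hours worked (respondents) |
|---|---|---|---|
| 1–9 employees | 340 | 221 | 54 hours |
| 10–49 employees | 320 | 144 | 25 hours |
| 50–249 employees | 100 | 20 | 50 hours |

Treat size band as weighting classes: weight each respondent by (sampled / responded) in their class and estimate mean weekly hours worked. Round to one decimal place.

41.3

Class response rates: 1–9 employees 221/340 = 65%, 10–49 employees 144/320 = 45%, 50–249 employees 20/100 = 20%.
Each respondent's weight = sampled/responded in their class; summing within a class gives n_sampled, so:
  1–9 employees: 340 × 54 = 18,360
  10–49 employees: 320 × 25 = 8000
  50–249 employees: 100 × 50 = 5000
Adjusted estimate = 31,360 / 760 = 41.2632 → 41.3.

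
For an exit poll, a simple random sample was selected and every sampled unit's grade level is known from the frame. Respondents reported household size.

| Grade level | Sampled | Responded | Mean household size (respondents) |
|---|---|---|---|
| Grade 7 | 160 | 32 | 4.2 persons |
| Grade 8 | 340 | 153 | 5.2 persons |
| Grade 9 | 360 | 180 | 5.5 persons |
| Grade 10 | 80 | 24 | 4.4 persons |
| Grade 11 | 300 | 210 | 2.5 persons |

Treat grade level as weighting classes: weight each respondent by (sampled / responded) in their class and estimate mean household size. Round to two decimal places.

4.45

Class response rates: Grade 7 32/160 = 20%, Grade 8 153/340 = 45%, Grade 9 180/360 = 50%, Grade 10 24/80 = 30%, Grade 11 210/300 = 70%.
Weighting each respondent by the inverse class response rate inflates each class back to its sampled size, so the class weight is n_sampled:
  Grade 7: 160 × 4.2 = 672
  Grade 8: 340 × 5.2 = 1768
  Grade 9: 360 × 5.5 = 1980
  Grade 10: 80 × 4.4 = 352
  Grade 11: 300 × 2.5 = 750
Adjusted estimate = 5522 / 1,240 = 4.45323 → 4.45.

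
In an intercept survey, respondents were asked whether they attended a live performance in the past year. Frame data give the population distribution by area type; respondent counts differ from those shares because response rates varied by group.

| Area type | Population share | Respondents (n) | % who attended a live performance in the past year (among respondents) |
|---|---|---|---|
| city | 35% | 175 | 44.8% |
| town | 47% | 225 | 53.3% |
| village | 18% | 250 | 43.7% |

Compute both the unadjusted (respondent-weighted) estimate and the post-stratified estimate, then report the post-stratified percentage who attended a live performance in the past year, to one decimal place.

Unadjusted (pooled respondent) estimate weights by respondent counts:
  (175/650)×44.8 + (225/650)×53.3 + (250/650)×43.7 = 47.3192%
Post-stratifying to population shares instead:
  0.35×44.8 + 0.47×53.3 + 0.18×43.7 = 48.597%

48.6%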